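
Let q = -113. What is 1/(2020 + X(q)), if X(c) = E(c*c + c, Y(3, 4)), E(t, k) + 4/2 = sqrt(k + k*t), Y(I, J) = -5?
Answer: 2018/4135609 - I*sqrt(63285)/4135609 ≈ 0.00048796 - 6.0829e-5*I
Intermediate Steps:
E(t, k) = -2 + sqrt(k + k*t)
X(c) = -2 + sqrt(-5 - 5*c - 5*c**2) (X(c) = -2 + sqrt(-5*(1 + (c*c + c))) = -2 + sqrt(-5*(1 + (c**2 + c))) = -2 + sqrt(-5*(1 + (c + c**2))) = -2 + sqrt(-5*(1 + c + c**2)) = -2 + sqrt(-5 - 5*c - 5*c**2))
1/(2020 + X(q)) = 1/(2020 + (-2 + sqrt(5)*sqrt(-1 - 1*(-113)*(1 - 113)))) = 1/(2020 + (-2 + sqrt(5)*sqrt(-1 - 1*(-113)*(-112)))) = 1/(2020 + (-2 + sqrt(5)*sqrt(-1 - 12656))) = 1/(2020 + (-2 + sqrt(5)*sqrt(-12657))) = 1/(2020 + (-2 + sqrt(5)*(I*sqrt(12657)))) = 1/(2020 + (-2 + I*sqrt(63285))) = 1/(2018 + I*sqrt(63285))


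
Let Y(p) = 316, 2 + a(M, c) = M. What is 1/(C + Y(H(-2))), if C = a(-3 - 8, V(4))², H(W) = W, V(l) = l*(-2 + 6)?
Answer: 1/485 ≈ 0.0020619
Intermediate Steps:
V(l) = 4*l (V(l) = l*4 = 4*l)
a(M, c) = -2 + M
C = 169 (C = (-2 + (-3 - 8))² = (-2 - 11)² = (-13)² = 169)
1/(C + Y(H(-2))) = 1/(169 + 316) = 1/485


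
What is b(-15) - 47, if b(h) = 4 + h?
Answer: -58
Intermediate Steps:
b(-15) - 47 = (4 - 15) - 47 = -11 - 47 = -58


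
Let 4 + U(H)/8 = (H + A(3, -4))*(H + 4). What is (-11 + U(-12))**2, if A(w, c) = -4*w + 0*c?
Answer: 2229049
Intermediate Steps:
A(w, c) = -4*w (A(w, c) = -4*w + 0 = -4*w)
U(H) = -32 + 8*(-12 + H)*(4 + H) (U(H) = -32 + 8*((H - 4*3)*(H + 4)) = -32 + 8*((H - 12)*(4 + H)) = -32 + 8*((-12 + H)*(4 + H)) = -32 + 8*(-12 + H)*(4 + H))
(-11 + U(-12))**2 = (-11 + (-416 - 64*(-12) + 8*(-12)**2))**2 = (-11 + (-416 + 768 + 8*144))**2 = (-11 + (-416 + 768 + 1152))**2 = (-11 + 1504)**2 = 1493**2 = 2229049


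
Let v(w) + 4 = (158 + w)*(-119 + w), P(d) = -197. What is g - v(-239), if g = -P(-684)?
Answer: -28797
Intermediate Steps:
v(w) = -4 + (-119 + w)*(158 + w) (v(w) = -4 + (158 + w)*(-119 + w) = -4 + (-119 + w)*(158 + w))
g = 197 (g = -1*(-197) = 197)
g - v(-239) = 197 - (-18806 + (-239)² + 39*(-239)) = 197 - (-18806 + 57121 - 9321) = 197 - 1*28994 = 197 - 28994 = -28797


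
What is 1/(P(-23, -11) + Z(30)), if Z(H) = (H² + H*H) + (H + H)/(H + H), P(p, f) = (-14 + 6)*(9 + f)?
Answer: 1/1817 ≈ 0.00055036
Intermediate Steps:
P(p, f) = -72 - 8*f (P(p, f) = -8*(9 + f) = -72 - 8*f)
Z(H) = 1 + 2*H² (Z(H) = (H² + H²) + (2*H)/((2*H)) = 2*H² + (2*H)*(1/(2*H)) = 2*H² + 1 = 1 + 2*H²)
1/(P(-23, -11) + Z(30)) = 1/((-72 - 8*(-11)) + (1 + 2*30²)) = 1/((-72 + 88) + (1 + 2*900)) = 1/(16 + (1 + 1800)) = 1/(16 + 1801) = 1/1817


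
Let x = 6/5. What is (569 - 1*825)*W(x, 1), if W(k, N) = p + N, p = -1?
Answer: 0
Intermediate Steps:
x = 6/5 (x = 6*(⅕) = 6/5 ≈ 1.2000)
W(k, N) = -1 + N
(569 - 1*825)*W(x, 1) = (569 - 1*825)*(-1 + 1) = (569 - 825)*0 = -256*0 = 0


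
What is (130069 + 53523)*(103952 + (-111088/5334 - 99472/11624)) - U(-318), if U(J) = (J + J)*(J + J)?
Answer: 73933837149273568/3875151 ≈ 1.9079e+10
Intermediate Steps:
U(J) = 4*J**2 (U(J) = (2*J)*(2*J) = 4*J**2)
(130069 + 53523)*(103952 + (-111088/5334 - 99472/11624)) - U(-318) = (130069 + 53523)*(103952 + (-111088/5334 - 99472/11624)) - 4*(-318)**2 = 183592*(103952 + (-111088*1/5334 - 99472*1/11624)) - 4*101124 = 183592*(103952 + (-55544/2667 - 12434/1453)) - 1*404496 = 183592*(103952 - 113866910/3875151) - 404496 = 183592*(402715829842/3875151) - 404496 = 73935404632352464/3875151 - 404496 = 73933837149273568/3875151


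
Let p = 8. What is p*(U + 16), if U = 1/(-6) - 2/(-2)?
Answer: 404/3 ≈ 134.67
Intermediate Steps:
U = ⅚ (U = 1*(-⅙) - 2*(-½) = -⅙ + 1 = ⅚ ≈ 0.83333)
p*(U + 16) = 8*(⅚ + 16) = 8*(101/6) = 404/3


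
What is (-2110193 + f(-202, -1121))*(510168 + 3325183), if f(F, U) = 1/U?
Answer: -9072623867340254/1121 ≈ -8.0933e+12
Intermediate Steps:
(-2110193 + f(-202, -1121))*(510168 + 3325183) = (-2110193 + 1/(-1121))*(510168 + 3325183) = (-2110193 - 1/1121)*3835351 = -2365526354/1121*3835351 = -9072623867340254/1121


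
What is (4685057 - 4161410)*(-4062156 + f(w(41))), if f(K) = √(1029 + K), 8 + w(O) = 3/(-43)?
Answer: -2127135802932 + 5236470*√18877/43 ≈ -2.1271e+12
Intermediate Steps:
w(O) = -347/43 (w(O) = -8 + 3/(-43) = -8 + 3*(-1/43) = -8 - 3/43 = -347/43)
(4685057 - 4161410)*(-4062156 + f(w(41))) = (4685057 - 4161410)*(-4062156 + √(1029 - 347/43)) = 523647*(-4062156 + √(43900/43)) = 523647*(-4062156 + 10*√18877/43) = -2127135802932 + 5236470*√18877/43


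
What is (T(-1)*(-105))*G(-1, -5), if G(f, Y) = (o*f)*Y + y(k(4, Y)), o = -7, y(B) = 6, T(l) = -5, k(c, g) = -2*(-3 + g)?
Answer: -15225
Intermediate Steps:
k(c, g) = 6 - 2*g
G(f, Y) = 6 - 7*Y*f (G(f, Y) = (-7*f)*Y + 6 = -7*Y*f + 6 = 6 - 7*Y*f)
(T(-1)*(-105))*G(-1, -5) = (-5*(-105))*(6 - 7*(-5)*(-1)) = 525*(6 - 35) = 525*(-29) = -15225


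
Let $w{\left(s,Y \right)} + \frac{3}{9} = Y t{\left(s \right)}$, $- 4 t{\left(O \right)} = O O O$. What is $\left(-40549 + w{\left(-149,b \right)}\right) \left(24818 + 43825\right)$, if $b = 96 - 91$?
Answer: $\frac{1124204004483}{4} \approx 2.8105 \cdot 10^{11}$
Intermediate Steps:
$t{\left(O \right)} = - \frac{O^{3}}{4}$ ($t{\left(O \right)} = - \frac{O O O}{4} = - \frac{O^{2} O}{4} = - \frac{O^{3}}{4}$)
$b = 5$
$w{\left(s,Y \right)} = - \frac{1}{3} - \frac{Y s^{3}}{4}$ ($w{\left(s,Y \right)} = - \frac{1}{3} + Y \left(- \frac{s^{3}}{4}\right) = - \frac{1}{3} - \frac{Y s^{3}}{4}$)
$\left(-40549 + w{\left(-149,b \right)}\right) \left(24818 + 43825\right) = \left(-40549 - \left(\frac{1}{3} + \frac{5 \left(-149\right)^{3}}{4}\right)\right) \left(24818 + 43825\right) = \left(-40549 - \left(\frac{1}{3} + \frac{5}{4} \left(-3307949\right)\right)\right) 68643 = \left(-40549 + \left(- \frac{1}{3} + \frac{16539745}{4}\right)\right) 68643 = \left(-40549 + \frac{49619231}{12}\right) 68643 = \frac{49132643}{12} \cdot 68643 = \frac{1124204004483}{4}$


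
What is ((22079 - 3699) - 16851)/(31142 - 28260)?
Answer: 139/262 ≈ 0.53053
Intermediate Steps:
((22079 - 3699) - 16851)/(31142 - 28260) = (18380 - 16851)/2882 = 1529*(1/2882) = 139/262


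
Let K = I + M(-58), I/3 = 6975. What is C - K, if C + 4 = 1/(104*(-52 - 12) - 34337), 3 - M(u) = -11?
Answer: -858516400/40993 ≈ -20943.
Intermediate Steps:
M(u) = 14 (M(u) = 3 - 1*(-11) = 3 + 11 = 14)
I = 20925 (I = 3*6975 = 20925)
C = -163973/40993 (C = -4 + 1/(104*(-52 - 12) - 34337) = -4 + 1/(104*(-64) - 34337) = -4 + 1/(-6656 - 34337) = -4 + 1/(-40993) = -4 - 1/40993 = -163973/40993 ≈ -4.0000)
K = 20939 (K = 20925 + 14 = 20939)
C - K = -163973/40993 - 1*20939 = -163973/40993 - 20939 = -858516400/40993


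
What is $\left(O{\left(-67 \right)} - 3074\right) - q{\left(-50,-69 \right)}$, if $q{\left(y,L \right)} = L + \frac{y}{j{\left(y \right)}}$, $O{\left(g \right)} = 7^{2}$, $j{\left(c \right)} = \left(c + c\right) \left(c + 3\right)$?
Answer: $- \frac{277863}{94} \approx -2956.0$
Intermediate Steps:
$j{\left(c \right)} = 2 c \left(3 + c\right)$
$O{\left(g \right)} = 49$
$q{\left(y,L \right)} = L + \frac{1}{2 \left(3 + y\right)}$ ($q{\left(y,L \right)} = L + \frac{y}{2 y \left(3 + y\right)} = L + y \frac{1}{2 y \left(3 + y\right)} = L + \frac{1}{2 \left(3 + y\right)}$)
$\left(O{\left(-67 \right)} - 3074\right) - q{\left(-50,-69 \right)} = \left(49 - 3074\right) - \frac{\frac{1}{2} - 69 \left(3 - 50\right)}{3 - 50} = -3025 - \frac{\frac{1}{2} - -3243}{-47} = -3025 - - \frac{\frac{1}{2} + 3243}{47} = -3025 - \left(- \frac{1}{47}\right) \frac{6487}{2} = -3025 - - \frac{6487}{94} = -3025 + \frac{6487}{94} = - \frac{277863}{94}$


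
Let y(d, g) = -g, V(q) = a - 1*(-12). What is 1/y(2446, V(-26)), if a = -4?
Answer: -⅛ ≈ -0.12500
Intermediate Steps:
V(q) = 8 (V(q) = -4 - 1*(-12) = -4 + 12 = 8)
1/y(2446, V(-26)) = 1/(-1*8) = 1/(-8) = -⅛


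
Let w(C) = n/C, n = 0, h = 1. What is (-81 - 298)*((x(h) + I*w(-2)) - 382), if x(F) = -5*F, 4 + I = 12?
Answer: 146673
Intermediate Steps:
I = 8 (I = -4 + 12 = 8)
w(C) = 0 (w(C) = 0/C = 0)
(-81 - 298)*((x(h) + I*w(-2)) - 382) = (-81 - 298)*((-5*1 + 8*0) - 382) = -379*((-5 + 0) - 382) = -379*(-5 - 382) = -379*(-387) = 146673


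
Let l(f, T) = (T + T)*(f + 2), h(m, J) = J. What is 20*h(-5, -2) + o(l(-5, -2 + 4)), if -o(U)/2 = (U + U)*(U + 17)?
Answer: 200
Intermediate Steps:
l(f, T) = 2*T*(2 + f) (l(f, T) = (2*T)*(2 + f) = 2*T*(2 + f))
o(U) = -4*U*(17 + U) (o(U) = -2*(U + U)*(U + 17) = -2*2*U*(17 + U) = -4*U*(17 + U))
20*h(-5, -2) + o(l(-5, -2 + 4)) = 20*(-2) - 4*2*(-2 + 4)*(2 - 5)*(17 + 2*(-2 + 4)*(2 - 5)) = -40 - 4*2*2*(-3)*(17 + 2*2*(-3)) = -40 - 4*(-12)*(17 - 12) = -40 - 4*(-12)*5 = -40 + 240 = 200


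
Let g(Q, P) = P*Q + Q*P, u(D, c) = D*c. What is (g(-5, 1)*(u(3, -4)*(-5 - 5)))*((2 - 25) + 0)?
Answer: 27600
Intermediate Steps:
g(Q, P) = 2*P*Q (g(Q, P) = P*Q + P*Q = 2*P*Q)
(g(-5, 1)*(u(3, -4)*(-5 - 5)))*((2 - 25) + 0) = ((2*1*(-5))*((3*(-4))*(-5 - 5)))*((2 - 25) + 0) = (-(-120)*(-10))*(-23 + 0) = -10*120*(-23) = -1200*(-23) = 27600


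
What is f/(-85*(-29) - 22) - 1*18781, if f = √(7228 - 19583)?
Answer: -18781 + I*√12355/2443 ≈ -18781.0 + 0.045499*I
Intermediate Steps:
f = I*√12355 (f = √(-12355) = I*√12355 ≈ 111.15*I)
f/(-85*(-29) - 22) - 1*18781 = (I*√12355)/(-85*(-29) - 22) - 1*18781 = (I*√12355)/(2465 - 22) - 18781 = (I*√12355)/2443 - 18781 = (I*√12355)*(1/2443) - 18781 = I*√12355/2443 - 18781 = -18781 + I*√12355/2443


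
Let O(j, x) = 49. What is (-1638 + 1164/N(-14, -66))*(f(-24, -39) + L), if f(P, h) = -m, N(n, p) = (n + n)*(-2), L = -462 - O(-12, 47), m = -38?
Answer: 10709193/14 ≈ 7.6494e+5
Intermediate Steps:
L = -511 (L = -462 - 1*49 = -462 - 49 = -511)
N(n, p) = -4*n (N(n, p) = (2*n)*(-2) = -4*n)
f(P, h) = 38 (f(P, h) = -1*(-38) = 38)
(-1638 + 1164/N(-14, -66))*(f(-24, -39) + L) = (-1638 + 1164/((-4*(-14))))*(38 - 511) = (-1638 + 1164/56)*(-473) = (-1638 + 1164*(1/56))*(-473) = (-1638 + 291/14)*(-473) = -22641/14*(-473) = 10709193/14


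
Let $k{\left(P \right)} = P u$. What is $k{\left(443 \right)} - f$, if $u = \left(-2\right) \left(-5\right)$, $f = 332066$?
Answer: $-327636$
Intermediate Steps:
$u = 10$
$k{\left(P \right)} = 10 P$ ($k{\left(P \right)} = P 10 = 10 P$)
$k{\left(443 \right)} - f = 10 \cdot 443 - 332066 = 4430 - 332066 = -327636$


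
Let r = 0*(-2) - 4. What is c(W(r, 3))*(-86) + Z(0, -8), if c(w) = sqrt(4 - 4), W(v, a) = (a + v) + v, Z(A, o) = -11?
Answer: -11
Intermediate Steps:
r = -4 (r = 0 - 4 = -4)
W(v, a) = a + 2*v
c(w) = 0 (c(w) = sqrt(0) = 0)
c(W(r, 3))*(-86) + Z(0, -8) = 0*(-86) - 11 = 0 - 11 = -11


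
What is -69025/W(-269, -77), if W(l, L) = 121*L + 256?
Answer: 69025/9061 ≈ 7.6178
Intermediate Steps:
W(l, L) = 256 + 121*L
-69025/W(-269, -77) = -69025/(256 + 121*(-77)) = -69025/(256 - 9317) = -69025/(-9061) = -69025*(-1/9061) = 69025/9061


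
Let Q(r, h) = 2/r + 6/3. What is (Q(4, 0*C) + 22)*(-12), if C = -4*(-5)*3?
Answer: -294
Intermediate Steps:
C = 60 (C = 20*3 = 60)
Q(r, h) = 2 + 2/r (Q(r, h) = 2/r + 6*(⅓) = 2/r + 2 = 2 + 2/r)
(Q(4, 0*C) + 22)*(-12) = ((2 + 2/4) + 22)*(-12) = ((2 + 2*(¼)) + 22)*(-12) = ((2 + ½) + 22)*(-12) = (5/2 + 22)*(-12) = (49/2)*(-12) = -294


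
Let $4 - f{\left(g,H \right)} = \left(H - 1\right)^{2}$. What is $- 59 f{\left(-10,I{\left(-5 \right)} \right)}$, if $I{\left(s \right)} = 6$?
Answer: $1239$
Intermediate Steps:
$f{\left(g,H \right)} = 4 - \left(-1 + H\right)^{2}$ ($f{\left(g,H \right)} = 4 - \left(H - 1\right)^{2} = 4 - \left(-1 + H\right)^{2}$)
$- 59 f{\left(-10,I{\left(-5 \right)} \right)} = - 59 \left(4 - \left(-1 + 6\right)^{2}\right) = - 59 \left(4 - 5^{2}\right) = - 59 \left(4 - 25\right) = \left(-59\right) \left(-21\right) = 1239$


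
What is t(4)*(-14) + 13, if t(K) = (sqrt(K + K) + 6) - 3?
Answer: -29 - 28*sqrt(2) ≈ -68.598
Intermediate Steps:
t(K) = 3 + sqrt(2)*sqrt(K) (t(K) = (sqrt(2*K) + 6) - 3 = (sqrt(2)*sqrt(K) + 6) - 3 = (6 + sqrt(2)*sqrt(K)) - 3 = 3 + sqrt(2)*sqrt(K))
t(4)*(-14) + 13 = (3 + sqrt(2)*sqrt(4))*(-14) + 13 = (3 + sqrt(2)*2)*(-14) + 13 = (3 + 2*sqrt(2))*(-14) + 13 = (-42 - 28*sqrt(2)) + 13 = -29 - 28*sqrt(2)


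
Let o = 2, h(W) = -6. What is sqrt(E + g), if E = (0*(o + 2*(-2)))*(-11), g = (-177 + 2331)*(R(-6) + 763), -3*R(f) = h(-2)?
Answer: 3*sqrt(183090) ≈ 1283.7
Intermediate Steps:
R(f) = 2 (R(f) = -1/3*(-6) = 2)
g = 1647810 (g = (-177 + 2331)*(2 + 763) = 2154*765 = 1647810)
E = 0 (E = (0*(2 + 2*(-2)))*(-11) = (0*(2 - 4))*(-11) = (0*(-2))*(-11) = 0*(-11) = 0)
sqrt(E + g) = sqrt(0 + 1647810) = sqrt(1647810) = 3*sqrt(183090)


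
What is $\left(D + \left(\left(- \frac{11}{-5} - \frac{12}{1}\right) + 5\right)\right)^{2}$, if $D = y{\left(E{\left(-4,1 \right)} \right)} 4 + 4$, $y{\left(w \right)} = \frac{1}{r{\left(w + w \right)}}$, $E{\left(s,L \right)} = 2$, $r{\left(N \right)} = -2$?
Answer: $\frac{196}{25} \approx 7.84$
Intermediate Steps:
$y{\left(w \right)} = - \frac{1}{2}$ ($y{\left(w \right)} = \frac{1}{-2} = - \frac{1}{2}$)
$D = 2$ ($D = \left(- \frac{1}{2}\right) 4 + 4 = -2 + 4 = 2$)
$\left(D + \left(\left(- \frac{11}{-5} - \frac{12}{1}\right) + 5\right)\right)^{2} = \left(2 + \left(\left(- \frac{11}{-5} - \frac{12}{1}\right) + 5\right)\right)^{2} = \left(2 + \left(\left(\left(-11\right) \left(- \frac{1}{5}\right) - 12\right) + 5\right)\right)^{2} = \left(2 + \left(\left(\frac{11}{5} - 12\right) + 5\right)\right)^{2} = \left(2 + \left(- \frac{49}{5} + 5\right)\right)^{2} = \left(2 - \frac{24}{5}\right)^{2} = \left(- \frac{14}{5}\right)^{2} = \frac{196}{25}$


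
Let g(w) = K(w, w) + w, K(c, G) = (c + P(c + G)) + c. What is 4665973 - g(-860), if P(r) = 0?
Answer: 4668553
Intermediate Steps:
K(c, G) = 2*c (K(c, G) = (c + 0) + c = c + c = 2*c)
g(w) = 3*w (g(w) = 2*w + w = 3*w)
4665973 - g(-860) = 4665973 - 3*(-860) = 4665973 - 1*(-2580) = 4665973 + 2580 = 4668553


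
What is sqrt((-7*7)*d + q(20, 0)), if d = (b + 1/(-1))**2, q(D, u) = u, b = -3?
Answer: 28*I ≈ 28.0*I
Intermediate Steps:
d = 16 (d = (-3 + 1/(-1))**2 = (-3 - 1)**2 = (-4)**2 = 16)
sqrt((-7*7)*d + q(20, 0)) = sqrt(-7*7*16 + 0) = sqrt(-49*16 + 0) = sqrt(-784 + 0) = sqrt(-784) = 28*I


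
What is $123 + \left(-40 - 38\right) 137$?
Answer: $-10563$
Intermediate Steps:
$123 + \left(-40 - 38\right) 137 = 123 - 10686 = -10563$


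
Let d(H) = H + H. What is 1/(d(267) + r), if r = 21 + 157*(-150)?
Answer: -1/22995 ≈ -4.3488e-5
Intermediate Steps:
d(H) = 2*H
r = -23529 (r = 21 - 23550 = -23529)
1/(d(267) + r) = 1/(2*267 - 23529) = 1/(534 - 23529) = 1/(-22995) = -1/22995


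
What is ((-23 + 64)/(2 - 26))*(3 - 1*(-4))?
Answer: -287/24 ≈ -11.958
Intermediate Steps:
((-23 + 64)/(2 - 26))*(3 - 1*(-4)) = (41/(-24))*(3 + 4) = (41*(-1/24))*7 = -41/24*7 = -287/24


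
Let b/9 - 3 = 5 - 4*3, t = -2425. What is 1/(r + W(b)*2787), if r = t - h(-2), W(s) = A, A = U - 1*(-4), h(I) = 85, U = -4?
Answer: -1/2510 ≈ -0.00039841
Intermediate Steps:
b = -36 (b = 27 + 9*(5 - 4*3) = 27 + 9*(5 - 12) = 27 + 9*(-7) = 27 - 63 = -36)
A = 0 (A = -4 - 1*(-4) = -4 + 4 = 0)
W(s) = 0
r = -2510 (r = -2425 - 1*85 = -2425 - 85 = -2510)
1/(r + W(b)*2787) = 1/(-2510 + 0*2787) = 1/(-2510 + 0) = 1/(-2510) = -1/2510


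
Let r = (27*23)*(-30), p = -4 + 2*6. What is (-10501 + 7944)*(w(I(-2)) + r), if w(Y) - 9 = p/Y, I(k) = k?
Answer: 47624125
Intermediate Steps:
p = 8 (p = -4 + 12 = 8)
w(Y) = 9 + 8/Y
r = -18630 (r = 621*(-30) = -18630)
(-10501 + 7944)*(w(I(-2)) + r) = (-10501 + 7944)*((9 + 8/(-2)) - 18630) = -2557*((9 + 8*(-1/2)) - 18630) = -2557*((9 - 4) - 18630) = -2557*(5 - 18630) = -2557*(-18625) = 47624125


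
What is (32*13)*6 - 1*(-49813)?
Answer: 52309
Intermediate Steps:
(32*13)*6 - 1*(-49813) = 416*6 + 49813 = 2496 + 49813 = 52309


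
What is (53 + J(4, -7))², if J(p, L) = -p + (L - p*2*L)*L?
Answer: 86436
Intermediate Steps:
J(p, L) = -p + L*(L - 2*L*p) (J(p, L) = -p + (L - 2*p*L)*L = -p + (L - 2*L*p)*L = -p + L*(L - 2*L*p))
(53 + J(4, -7))² = (53 + ((-7)² - 1*4 - 2*4*(-7)²))² = (53 + (49 - 4 - 2*4*49))² = (53 + (49 - 4 - 392))² = (53 - 347)² = (-294)² = 86436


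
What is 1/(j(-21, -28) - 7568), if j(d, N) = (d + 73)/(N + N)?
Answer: -14/105965 ≈ -0.00013212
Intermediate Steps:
j(d, N) = (73 + d)/(2*N) (j(d, N) = (73 + d)/((2*N)) = (73 + d)*(1/(2*N)) = (73 + d)/(2*N))
1/(j(-21, -28) - 7568) = 1/((½)*(73 - 21)/(-28) - 7568) = 1/((½)*(-1/28)*52 - 7568) = 1/(-13/14 - 7568) = 1/(-105965/14) = -14/105965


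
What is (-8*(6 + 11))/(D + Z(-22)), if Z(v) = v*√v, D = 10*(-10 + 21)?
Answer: -340/517 - 68*I*√22/517 ≈ -0.65764 - 0.61692*I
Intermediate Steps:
D = 110 (D = 10*11 = 110)
Z(v) = v^(3/2)
(-8*(6 + 11))/(D + Z(-22)) = (-8*(6 + 11))/(110 + (-22)^(3/2)) = (-8*17)/(110 - 22*I*√22) = -136/(110 - 22*I*√22)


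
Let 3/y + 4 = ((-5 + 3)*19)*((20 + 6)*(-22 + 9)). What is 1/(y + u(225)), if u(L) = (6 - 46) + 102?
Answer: 4280/265361 ≈ 0.016129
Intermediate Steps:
u(L) = 62 (u(L) = -40 + 102 = 62)
y = 1/4280 (y = 3/(-4 + ((-5 + 3)*19)*((20 + 6)*(-22 + 9))) = 3/(-4 + (-2*19)*(26*(-13))) = 3/(-4 - 38*(-338)) = 3/(-4 + 12844) = 3/12840 = 3*(1/12840) = 1/4280 ≈ 0.00023364)
1/(y + u(225)) = 1/(1/4280 + 62) = 1/(265361/4280) = 4280/265361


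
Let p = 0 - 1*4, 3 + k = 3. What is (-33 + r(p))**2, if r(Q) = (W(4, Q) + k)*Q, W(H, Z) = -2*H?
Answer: 1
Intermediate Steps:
k = 0 (k = -3 + 3 = 0)
p = -4 (p = 0 - 4 = -4)
r(Q) = -8*Q (r(Q) = (-2*4 + 0)*Q = (-8 + 0)*Q = -8*Q)
(-33 + r(p))**2 = (-33 - 8*(-4))**2 = (-33 + 32)**2 = (-1)**2 = 1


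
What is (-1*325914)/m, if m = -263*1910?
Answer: 162957/251165 ≈ 0.64880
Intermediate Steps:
m = -502330
(-1*325914)/m = -1*325914/(-502330) = -325914*(-1/502330) = 162957/251165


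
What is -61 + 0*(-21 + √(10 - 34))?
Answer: -61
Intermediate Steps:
-61 + 0*(-21 + √(10 - 34)) = -61 + 0*(-21 + √(-24)) = -61 + 0*(-21 + 2*I*√6) = -61 + 0 = -61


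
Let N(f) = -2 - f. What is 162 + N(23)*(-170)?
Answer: 4412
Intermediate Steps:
162 + N(23)*(-170) = 162 + (-2 - 1*23)*(-170) = 162 + (-2 - 23)*(-170) = 162 - 25*(-170) = 162 + 4250 = 4412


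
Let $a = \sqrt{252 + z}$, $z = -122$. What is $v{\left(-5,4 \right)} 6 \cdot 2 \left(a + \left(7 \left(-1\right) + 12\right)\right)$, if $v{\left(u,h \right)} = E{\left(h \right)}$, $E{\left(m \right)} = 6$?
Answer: $360 + 72 \sqrt{130} \approx 1180.9$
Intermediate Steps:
$v{\left(u,h \right)} = 6$
$a = \sqrt{130}$ ($a = \sqrt{252 - 122} = \sqrt{130} \approx 11.402$)
$v{\left(-5,4 \right)} 6 \cdot 2 \left(a + \left(7 \left(-1\right) + 12\right)\right) = 6 \cdot 6 \cdot 2 \left(\sqrt{130} + \left(7 \left(-1\right) + 12\right)\right) = 36 \cdot 2 \left(\sqrt{130} + \left(-7 + 12\right)\right) = 72 \left(\sqrt{130} + 5\right) = 72 \left(5 + \sqrt{130}\right) = 360 + 72 \sqrt{130}$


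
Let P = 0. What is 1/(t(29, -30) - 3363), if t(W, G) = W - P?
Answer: -1/3334 ≈ -0.00029994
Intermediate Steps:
t(W, G) = W (t(W, G) = W - 1*0 = W + 0 = W)
1/(t(29, -30) - 3363) = 1/(29 - 3363) = 1/(-3334) = -1/3334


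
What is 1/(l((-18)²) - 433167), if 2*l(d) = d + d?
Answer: -1/432843 ≈ -2.3103e-6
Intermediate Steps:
l(d) = d (l(d) = (d + d)/2 = (2*d)/2 = d)
1/(l((-18)²) - 433167) = 1/((-18)² - 433167) = 1/(324 - 433167) = 1/(-432843) = -1/432843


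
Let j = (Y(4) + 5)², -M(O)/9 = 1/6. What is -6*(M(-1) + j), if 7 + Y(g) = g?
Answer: -15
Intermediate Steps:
Y(g) = -7 + g
M(O) = -3/2 (M(O) = -9/6 = -9*⅙ = -3/2)
j = 4 (j = ((-7 + 4) + 5)² = (-3 + 5)² = 2² = 4)
-6*(M(-1) + j) = -6*(-3/2 + 4) = -6*5/2 = -15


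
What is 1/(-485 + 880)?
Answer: 1/395 ≈ 0.0025316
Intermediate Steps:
1/(-485 + 880) = 1/395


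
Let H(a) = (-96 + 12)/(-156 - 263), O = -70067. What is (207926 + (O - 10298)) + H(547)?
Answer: 53448143/419 ≈ 1.2756e+5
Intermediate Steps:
H(a) = 84/419 (H(a) = -84/(-419) = -84*(-1/419) = 84/419)
(207926 + (O - 10298)) + H(547) = (207926 + (-70067 - 10298)) + 84/419 = (207926 - 80365) + 84/419 = 127561 + 84/419 = 53448143/419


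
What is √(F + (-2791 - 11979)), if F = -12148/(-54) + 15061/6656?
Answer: I*√203853861822/3744 ≈ 120.59*I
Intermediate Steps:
F = 40835191/179712 (F = -12148*(-1/54) + 15061*(1/6656) = 6074/27 + 15061/6656 = 40835191/179712 ≈ 227.23)
√(F + (-2791 - 11979)) = √(40835191/179712 + (-2791 - 11979)) = √(40835191/179712 - 14770) = √(-2613511049/179712) = I*√203853861822/3744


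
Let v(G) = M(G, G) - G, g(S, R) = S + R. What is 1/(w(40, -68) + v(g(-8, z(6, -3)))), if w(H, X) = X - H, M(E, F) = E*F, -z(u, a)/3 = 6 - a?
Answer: 1/1152 ≈ 0.00086806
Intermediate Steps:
z(u, a) = -18 + 3*a (z(u, a) = -3*(6 - a) = -18 + 3*a)
g(S, R) = R + S
v(G) = G² - G (v(G) = G*G - G = G² - G)
1/(w(40, -68) + v(g(-8, z(6, -3)))) = 1/((-68 - 1*40) + ((-18 + 3*(-3)) - 8)*(-1 + ((-18 + 3*(-3)) - 8))) = 1/((-68 - 40) + ((-18 - 9) - 8)*(-1 + ((-18 - 9) - 8))) = 1/(-108 + (-27 - 8)*(-1 + (-27 - 8))) = 1/(-108 - 35*(-1 - 35)) = 1/(-108 - 35*(-36)) = 1/(-108 + 1260) = 1/1152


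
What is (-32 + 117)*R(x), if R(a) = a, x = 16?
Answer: 1360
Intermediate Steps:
(-32 + 117)*R(x) = (-32 + 117)*16 = 85*16 = 1360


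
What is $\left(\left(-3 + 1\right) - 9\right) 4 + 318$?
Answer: $274$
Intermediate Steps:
$\left(\left(-3 + 1\right) - 9\right) 4 + 318 = \left(-2 - 9\right) 4 + 318 = \left(-11\right) 4 + 318 = -44 + 318 = 274$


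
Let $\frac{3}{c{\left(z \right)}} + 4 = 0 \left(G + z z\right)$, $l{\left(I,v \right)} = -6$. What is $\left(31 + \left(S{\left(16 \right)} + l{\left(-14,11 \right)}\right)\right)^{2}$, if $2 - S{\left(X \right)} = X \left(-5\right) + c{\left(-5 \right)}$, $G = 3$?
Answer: $\frac{185761}{16} \approx 11610.0$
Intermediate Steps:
$c{\left(z \right)} = - \frac{3}{4}$ ($c{\left(z \right)} = \frac{3}{-4 + 0 \left(3 + z z\right)} = \frac{3}{-4 + 0 \left(3 + z^{2}\right)} = \frac{3}{-4 + 0} = \frac{3}{-4} = 3 \left(- \frac{1}{4}\right) = - \frac{3}{4}$)
$S{\left(X \right)} = \frac{11}{4} + 5 X$ ($S{\left(X \right)} = 2 - \left(X \left(-5\right) - \frac{3}{4}\right) = 2 - \left(- 5 X - \frac{3}{4}\right) = 2 - \left(- \frac{3}{4} - 5 X\right) = 2 + \left(\frac{3}{4} + 5 X\right) = \frac{11}{4} + 5 X$)
$\left(31 + \left(S{\left(16 \right)} + l{\left(-14,11 \right)}\right)\right)^{2} = \left(31 + \left(\left(\frac{11}{4} + 5 \cdot 16\right) - 6\right)\right)^{2} = \left(31 + \left(\left(\frac{11}{4} + 80\right) - 6\right)\right)^{2} = \left(31 + \left(\frac{331}{4} - 6\right)\right)^{2} = \left(31 + \frac{307}{4}\right)^{2} = \left(\frac{431}{4}\right)^{2} = \frac{185761}{16}$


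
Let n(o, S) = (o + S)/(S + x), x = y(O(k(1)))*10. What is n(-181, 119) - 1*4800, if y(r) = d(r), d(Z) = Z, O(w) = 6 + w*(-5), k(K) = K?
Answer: -619262/129 ≈ -4800.5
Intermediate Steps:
O(w) = 6 - 5*w
y(r) = r
x = 10 (x = (6 - 5*1)*10 = (6 - 5)*10 = 1*10 = 10)
n(o, S) = (S + o)/(10 + S) (n(o, S) = (o + S)/(S + 10) = (S + o)/(10 + S))
n(-181, 119) - 1*4800 = (119 - 181)/(10 + 119) - 1*4800 = -62/129 - 4800 = -619262/129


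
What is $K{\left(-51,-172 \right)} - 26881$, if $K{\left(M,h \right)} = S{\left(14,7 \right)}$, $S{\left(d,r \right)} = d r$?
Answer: $-26783$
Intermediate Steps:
$K{\left(M,h \right)} = 98$ ($K{\left(M,h \right)} = 14 \cdot 7 = 98$)
$K{\left(-51,-172 \right)} - 26881 = 98 - 26881 = -26783$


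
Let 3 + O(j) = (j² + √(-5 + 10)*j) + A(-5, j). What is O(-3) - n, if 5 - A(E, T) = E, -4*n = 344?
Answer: 102 - 3*√5 ≈ 95.292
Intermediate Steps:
n = -86 (n = -¼*344 = -86)
A(E, T) = 5 - E
O(j) = 7 + j² + j*√5 (O(j) = -3 + ((j² + √(-5 + 10)*j) + (5 - 1*(-5))) = -3 + ((j² + √5*j) + (5 + 5)) = -3 + ((j² + j*√5) + 10) = -3 + (10 + j² + j*√5) = 7 + j² + j*√5)
O(-3) - n = (7 + (-3)² - 3*√5) - 1*(-86) = (7 + 9 - 3*√5) + 86 = (16 - 3*√5) + 86 = 102 - 3*√5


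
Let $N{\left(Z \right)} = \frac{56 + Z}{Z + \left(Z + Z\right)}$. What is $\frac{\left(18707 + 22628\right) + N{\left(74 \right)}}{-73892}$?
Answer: $- \frac{2294125}{4101006} \approx -0.55941$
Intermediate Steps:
$N{\left(Z \right)} = \frac{56 + Z}{3 Z}$ ($N{\left(Z \right)} = \frac{56 + Z}{Z + 2 Z} = \frac{56 + Z}{3 Z}$)
$\frac{\left(18707 + 22628\right) + N{\left(74 \right)}}{-73892} = \frac{\left(18707 + 22628\right) + \frac{56 + 74}{3 \cdot 74}}{-73892} = \left(41335 + \frac{1}{3} \cdot \frac{1}{74} \cdot 130\right) \left(- \frac{1}{73892}\right) = \left(41335 + \frac{65}{111}\right) \left(- \frac{1}{73892}\right) = \frac{4588250}{111} \left(- \frac{1}{73892}\right) = - \frac{2294125}{4101006}$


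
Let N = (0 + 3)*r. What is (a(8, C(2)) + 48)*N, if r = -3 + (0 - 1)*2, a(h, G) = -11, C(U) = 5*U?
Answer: -555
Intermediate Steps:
r = -5 (r = -3 - 1*2 = -3 - 2 = -5)
N = -15 (N = (0 + 3)*(-5) = 3*(-5) = -15)
(a(8, C(2)) + 48)*N = (-11 + 48)*(-15) = 37*(-15) = -555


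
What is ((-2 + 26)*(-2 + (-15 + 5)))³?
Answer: -23887872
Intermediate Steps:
((-2 + 26)*(-2 + (-15 + 5)))³ = (24*(-2 - 10))³ = (24*(-12))³ = (-288)³ = -23887872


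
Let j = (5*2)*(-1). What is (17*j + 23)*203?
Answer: -29841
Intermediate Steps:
j = -10 (j = 10*(-1) = -10)
(17*j + 23)*203 = (17*(-10) + 23)*203 = (-170 + 23)*203 = -147*203 = -29841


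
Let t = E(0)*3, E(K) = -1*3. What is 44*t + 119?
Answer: -277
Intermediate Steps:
E(K) = -3
t = -9 (t = -3*3 = -9)
44*t + 119 = 44*(-9) + 119 = -396 + 119 = -277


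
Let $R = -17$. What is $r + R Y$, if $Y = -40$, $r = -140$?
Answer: $540$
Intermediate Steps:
$r + R Y = -140 - -680 = -140 + 680 = 540$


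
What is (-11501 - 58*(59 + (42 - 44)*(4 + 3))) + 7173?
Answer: -6938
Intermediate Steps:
(-11501 - 58*(59 + (42 - 44)*(4 + 3))) + 7173 = (-11501 - 58*(59 - 2*7)) + 7173 = (-11501 - 58*(59 - 14)) + 7173 = (-11501 - 58*45) + 7173 = (-11501 - 2610) + 7173 = -14111 + 7173 = -6938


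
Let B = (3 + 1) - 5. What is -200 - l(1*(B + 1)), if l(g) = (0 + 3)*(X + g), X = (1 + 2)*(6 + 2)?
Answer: -272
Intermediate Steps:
X = 24 (X = 3*8 = 24)
B = -1 (B = 4 - 5 = -1)
l(g) = 72 + 3*g (l(g) = (0 + 3)*(24 + g) = 3*(24 + g) = 72 + 3*g)
-200 - l(1*(B + 1)) = -200 - (72 + 3*(1*(-1 + 1))) = -200 - (72 + 3*(1*0)) = -200 - (72 + 3*0) = -200 - (72 + 0) = -200 - 1*72 = -200 - 72 = -272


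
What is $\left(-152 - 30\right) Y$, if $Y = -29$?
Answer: $5278$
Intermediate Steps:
$\left(-152 - 30\right) Y = \left(-152 - 30\right) \left(-29\right) = \left(-182\right) \left(-29\right) = 5278$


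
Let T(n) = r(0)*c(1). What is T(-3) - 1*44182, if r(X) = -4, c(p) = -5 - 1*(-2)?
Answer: -44170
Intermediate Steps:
c(p) = -3 (c(p) = -5 + 2 = -3)
T(n) = 12 (T(n) = -4*(-3) = 12)
T(-3) - 1*44182 = 12 - 1*44182 = 12 - 44182 = -44170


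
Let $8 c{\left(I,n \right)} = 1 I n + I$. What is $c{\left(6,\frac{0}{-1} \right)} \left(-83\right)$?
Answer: $- \frac{249}{4} \approx -62.25$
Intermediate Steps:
$c{\left(I,n \right)} = \frac{I}{8} + \frac{I n}{8}$ ($c{\left(I,n \right)} = \frac{1 I n + I}{8} = \frac{I n + I}{8} = \frac{I + I n}{8} = \frac{I}{8} + \frac{I n}{8}$)
$c{\left(6,\frac{0}{-1} \right)} \left(-83\right) = \frac{1}{8} \cdot 6 \left(1 + \frac{0}{-1}\right) \left(-83\right) = \frac{1}{8} \cdot 6 \left(1 + 0 \left(-1\right)\right) \left(-83\right) = \frac{1}{8} \cdot 6 \left(1 + 0\right) \left(-83\right) = \frac{1}{8} \cdot 6 \cdot 1 \left(-83\right) = \frac{3}{4} \left(-83\right) = - \frac{249}{4}$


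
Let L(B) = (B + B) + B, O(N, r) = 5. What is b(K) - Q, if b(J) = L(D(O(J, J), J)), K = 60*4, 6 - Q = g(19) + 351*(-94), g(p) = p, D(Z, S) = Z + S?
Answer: -32246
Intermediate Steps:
D(Z, S) = S + Z
L(B) = 3*B (L(B) = 2*B + B = 3*B)
Q = 32981 (Q = 6 - (19 + 351*(-94)) = 6 - (19 - 32994) = 6 - 1*(-32975) = 6 + 32975 = 32981)
K = 240
b(J) = 15 + 3*J (b(J) = 3*(J + 5) = 3*(5 + J) = 15 + 3*J)
b(K) - Q = (15 + 3*240) - 1*32981 = (15 + 720) - 32981 = 735 - 32981 = -32246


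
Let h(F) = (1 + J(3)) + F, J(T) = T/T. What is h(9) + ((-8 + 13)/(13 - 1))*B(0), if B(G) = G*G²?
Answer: 11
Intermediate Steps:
J(T) = 1
h(F) = 2 + F (h(F) = (1 + 1) + F = 2 + F)
B(G) = G³
h(9) + ((-8 + 13)/(13 - 1))*B(0) = (2 + 9) + ((-8 + 13)/(13 - 1))*0³ = 11 + (5/12)*0 = 11 + 0 = 11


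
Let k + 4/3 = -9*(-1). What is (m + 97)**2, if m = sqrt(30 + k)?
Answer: (291 + sqrt(339))**2/9 ≈ 10637.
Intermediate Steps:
k = 23/3 (k = -4/3 - 9*(-1) = -4/3 + 9 = 23/3 ≈ 7.6667)
m = sqrt(339)/3 (m = sqrt(30 + 23/3) = sqrt(113/3) = sqrt(339)/3 ≈ 6.1373)
(m + 97)**2 = (sqrt(339)/3 + 97)**2 = (97 + sqrt(339)/3)**2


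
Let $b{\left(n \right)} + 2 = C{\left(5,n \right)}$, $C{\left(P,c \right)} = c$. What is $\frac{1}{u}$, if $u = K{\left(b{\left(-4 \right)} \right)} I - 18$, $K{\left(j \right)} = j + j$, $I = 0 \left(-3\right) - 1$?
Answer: $- \frac{1}{6} \approx -0.16667$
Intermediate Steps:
$b{\left(n \right)} = -2 + n$
$I = -1$ ($I = 0 - 1 = -1$)
$K{\left(j \right)} = 2 j$
$u = -6$ ($u = 2 \left(-2 - 4\right) \left(-1\right) - 18 = 2 \left(-6\right) \left(-1\right) - 18 = \left(-12\right) \left(-1\right) - 18 = 12 - 18 = -6$)
$\frac{1}{u} = \frac{1}{-6} = - \frac{1}{6}$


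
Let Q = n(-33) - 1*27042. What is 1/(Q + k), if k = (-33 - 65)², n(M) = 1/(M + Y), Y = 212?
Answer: -179/3121401 ≈ -5.7346e-5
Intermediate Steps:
n(M) = 1/(212 + M) (n(M) = 1/(M + 212) = 1/(212 + M))
Q = -4840517/179 (Q = 1/(212 - 33) - 1*27042 = 1/179 - 27042 = -4840517/179 ≈ -27042.)
k = 9604 (k = (-98)² = 9604)
1/(Q + k) = 1/(-4840517/179 + 9604) = 1/(-3121401/179) = -179/3121401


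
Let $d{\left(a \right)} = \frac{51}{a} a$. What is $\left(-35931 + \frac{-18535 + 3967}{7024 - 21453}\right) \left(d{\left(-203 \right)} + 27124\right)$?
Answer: $- \frac{14088439357425}{14429} \approx -9.764 \cdot 10^{8}$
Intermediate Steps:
$d{\left(a \right)} = 51$
$\left(-35931 + \frac{-18535 + 3967}{7024 - 21453}\right) \left(d{\left(-203 \right)} + 27124\right) = \left(-35931 + \frac{-18535 + 3967}{7024 - 21453}\right) \left(51 + 27124\right) = \left(-35931 - \frac{14568}{-14429}\right) 27175 = \left(-35931 - - \frac{14568}{14429}\right) 27175 = \left(-35931 + \frac{14568}{14429}\right) 27175 = \left(- \frac{518433831}{14429}\right) 27175 = - \frac{14088439357425}{14429}$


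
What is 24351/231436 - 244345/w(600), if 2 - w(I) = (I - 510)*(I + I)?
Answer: 29590044359/12497312564 ≈ 2.3677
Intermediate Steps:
w(I) = 2 - 2*I*(-510 + I) (w(I) = 2 - (I - 510)*(I + I) = 2 - (-510 + I)*2*I = 2 - 2*I*(-510 + I))
24351/231436 - 244345/w(600) = 24351/231436 - 244345/(2 - 2*600**2 + 1020*600) = 24351*(1/231436) - 244345/(2 - 2*360000 + 612000) = 24351/231436 - 244345/(2 - 720000 + 612000) = 24351/231436 - 244345/(-107998) = 24351/231436 - 244345*(-1/107998) = 24351/231436 + 244345/107998 = 29590044359/12497312564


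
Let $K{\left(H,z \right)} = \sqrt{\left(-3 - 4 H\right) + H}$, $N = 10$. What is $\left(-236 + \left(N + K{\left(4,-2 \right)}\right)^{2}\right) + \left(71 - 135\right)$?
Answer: $-215 + 20 i \sqrt{15} \approx -215.0 + 77.46 i$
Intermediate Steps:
$K{\left(H,z \right)} = \sqrt{-3 - 3 H}$
$\left(-236 + \left(N + K{\left(4,-2 \right)}\right)^{2}\right) + \left(71 - 135\right) = \left(-236 + \left(10 + \sqrt{-3 - 12}\right)^{2}\right) + \left(71 - 135\right) = \left(-236 + \left(10 + \sqrt{-3 - 12}\right)^{2}\right) - 64 = \left(-236 + \left(10 + \sqrt{-15}\right)^{2}\right) - 64 = \left(-236 + \left(10 + i \sqrt{15}\right)^{2}\right) - 64 = -300 + \left(10 + i \sqrt{15}\right)^{2}$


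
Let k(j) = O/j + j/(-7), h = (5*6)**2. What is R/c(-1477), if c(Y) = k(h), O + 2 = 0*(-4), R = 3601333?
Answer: -11344198950/405007 ≈ -28010.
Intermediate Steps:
O = -2 (O = -2 + 0*(-4) = -2 + 0 = -2)
h = 900 (h = 30**2 = 900)
k(j) = -2/j - j/7 (k(j) = -2/j + j/(-7) = -2/j + j*(-1/7) = -2/j - j/7)
c(Y) = -405007/3150 (c(Y) = -2/900 - 1/7*900 = -2*1/900 - 900/7 = -1/450 - 900/7 = -405007/3150)
R/c(-1477) = 3601333/(-405007/3150) = 3601333*(-3150/405007) = -11344198950/405007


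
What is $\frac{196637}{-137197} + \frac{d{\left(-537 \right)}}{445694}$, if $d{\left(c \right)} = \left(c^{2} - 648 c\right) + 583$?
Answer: $- \frac{127660131}{30573939859} \approx -0.0041755$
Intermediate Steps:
$d{\left(c \right)} = 583 + c^{2} - 648 c$
$\frac{196637}{-137197} + \frac{d{\left(-537 \right)}}{445694} = \frac{196637}{-137197} + \frac{583 + \left(-537\right)^{2} - -347976}{445694} = 196637 \left(- \frac{1}{137197}\right) + \left(583 + 288369 + 347976\right) \frac{1}{445694} = - \frac{196637}{137197} + 636928 \cdot \frac{1}{445694} = - \frac{196637}{137197} + \frac{318464}{222847} = - \frac{127660131}{30573939859}$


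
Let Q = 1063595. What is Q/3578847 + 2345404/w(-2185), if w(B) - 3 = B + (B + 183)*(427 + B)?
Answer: 6067430462459/6294000116949 ≈ 0.96400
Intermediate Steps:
w(B) = 3 + B + (183 + B)*(427 + B) (w(B) = 3 + (B + (B + 183)*(427 + B)) = 3 + (B + (183 + B)*(427 + B)) = 3 + B + (183 + B)*(427 + B))
Q/3578847 + 2345404/w(-2185) = 1063595/3578847 + 2345404/(78144 + (-2185)**2 + 611*(-2185)) = 1063595*(1/3578847) + 2345404/(78144 + 4774225 - 1335035) = 1063595/3578847 + 2345404/3517334 = 1063595/3578847 + 2345404*(1/3517334) = 1063595/3578847 + 1172702/1758667 = 6067430462459/6294000116949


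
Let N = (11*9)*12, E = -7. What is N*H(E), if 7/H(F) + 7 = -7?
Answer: -594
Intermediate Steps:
H(F) = -1/2 (H(F) = 7/(-7 - 7) = 7/(-14) = 7*(-1/14) = -1/2)
N = 1188 (N = 99*12 = 1188)
N*H(E) = 1188*(-1/2) = -594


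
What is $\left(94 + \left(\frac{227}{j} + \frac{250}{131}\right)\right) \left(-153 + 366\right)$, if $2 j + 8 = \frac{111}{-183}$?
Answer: $\frac{210741206}{22925} \approx 9192.6$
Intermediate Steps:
$j = - \frac{525}{122}$ ($j = -4 + \frac{111 \frac{1}{-183}}{2} = -4 + \frac{111 \left(- \frac{1}{183}\right)}{2} = -4 + \frac{1}{2} \left(- \frac{37}{61}\right) = -4 - \frac{37}{122} = - \frac{525}{122} \approx -4.3033$)
$\left(94 + \left(\frac{227}{j} + \frac{250}{131}\right)\right) \left(-153 + 366\right) = \left(94 + \left(\frac{227}{- \frac{525}{122}} + \frac{250}{131}\right)\right) \left(-153 + 366\right) = \left(94 + \left(227 \left(- \frac{122}{525}\right) + 250 \cdot \frac{1}{131}\right)\right) 213 = \left(94 + \left(- \frac{27694}{525} + \frac{250}{131}\right)\right) 213 = \left(94 - \frac{3496664}{68775}\right) 213 = \frac{2968186}{68775} \cdot 213 = \frac{210741206}{22925}$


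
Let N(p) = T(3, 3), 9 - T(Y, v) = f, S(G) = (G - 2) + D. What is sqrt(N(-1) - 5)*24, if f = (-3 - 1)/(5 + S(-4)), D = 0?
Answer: 0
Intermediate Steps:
S(G) = -2 + G (S(G) = (G - 2) + 0 = (-2 + G) + 0 = -2 + G)
f = 4 (f = (-3 - 1)/(5 + (-2 - 4)) = -4/(5 - 6) = -4/(-1) = -4*(-1) = 4)
T(Y, v) = 5 (T(Y, v) = 9 - 1*4 = 9 - 4 = 5)
N(p) = 5
sqrt(N(-1) - 5)*24 = sqrt(5 - 5)*24 = sqrt(0)*24 = 0*24 = 0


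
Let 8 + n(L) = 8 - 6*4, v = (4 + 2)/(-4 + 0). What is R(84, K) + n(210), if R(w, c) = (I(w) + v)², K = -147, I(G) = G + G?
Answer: 110793/4 ≈ 27698.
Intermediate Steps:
I(G) = 2*G
v = -3/2 (v = 6/(-4) = 6*(-¼) = -3/2 ≈ -1.5000)
n(L) = -24 (n(L) = -8 + (8 - 6*4) = -8 + (8 - 24) = -8 - 16 = -24)
R(w, c) = (-3/2 + 2*w)² (R(w, c) = (2*w - 3/2)² = (-3/2 + 2*w)²)
R(84, K) + n(210) = (-3 + 4*84)²/4 - 24 = (-3 + 336)²/4 - 24 = (¼)*333² - 24 = (¼)*110889 - 24 = 110889/4 - 24 = 110793/4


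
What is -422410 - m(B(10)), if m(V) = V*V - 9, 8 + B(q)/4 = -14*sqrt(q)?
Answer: -454785 - 3584*sqrt(10) ≈ -4.6612e+5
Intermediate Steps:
B(q) = -32 - 56*sqrt(q) (B(q) = -32 + 4*(-14*sqrt(q)) = -32 - 56*sqrt(q))
m(V) = -9 + V**2 (m(V) = V**2 - 9 = -9 + V**2)
-422410 - m(B(10)) = -422410 - (-9 + (-32 - 56*sqrt(10))**2) = -422410 + (9 - (-32 - 56*sqrt(10))**2) = -422401 - (-32 - 56*sqrt(10))**2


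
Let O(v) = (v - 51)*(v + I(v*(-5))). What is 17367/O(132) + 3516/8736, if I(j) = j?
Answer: -4673/1297296 ≈ -0.0036021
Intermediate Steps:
O(v) = -4*v*(-51 + v) (O(v) = (v - 51)*(v + v*(-5)) = (-51 + v)*(v - 5*v) = (-51 + v)*(-4*v) = -4*v*(-51 + v))
17367/O(132) + 3516/8736 = 17367/((4*132*(51 - 1*132))) + 3516/8736 = 17367/((4*132*(51 - 132))) + 3516*(1/8736) = 17367/((4*132*(-81))) + 293/728 = 17367/(-42768) + 293/728 = 17367*(-1/42768) + 293/728 = -5789/14256 + 293/728 = -4673/1297296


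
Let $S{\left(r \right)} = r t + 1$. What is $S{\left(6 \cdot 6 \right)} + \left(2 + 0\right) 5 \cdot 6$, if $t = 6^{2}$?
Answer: $1357$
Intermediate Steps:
$t = 36$
$S{\left(r \right)} = 1 + 36 r$ ($S{\left(r \right)} = r 36 + 1 = 36 r + 1 = 1 + 36 r$)
$S{\left(6 \cdot 6 \right)} + \left(2 + 0\right) 5 \cdot 6 = \left(1 + 36 \cdot 6 \cdot 6\right) + \left(2 + 0\right) 5 \cdot 6 = \left(1 + 36 \cdot 36\right) + 2 \cdot 5 \cdot 6 = \left(1 + 1296\right) + 10 \cdot 6 = 1297 + 60 = 1357$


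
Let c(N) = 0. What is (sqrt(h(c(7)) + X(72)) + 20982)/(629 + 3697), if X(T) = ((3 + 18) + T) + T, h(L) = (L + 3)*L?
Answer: 3497/721 + sqrt(165)/4326 ≈ 4.8532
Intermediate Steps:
h(L) = L*(3 + L) (h(L) = (3 + L)*L = L*(3 + L))
X(T) = 21 + 2*T (X(T) = (21 + T) + T = 21 + 2*T)
(sqrt(h(c(7)) + X(72)) + 20982)/(629 + 3697) = (sqrt(0*(3 + 0) + (21 + 2*72)) + 20982)/(629 + 3697) = (sqrt(0*3 + (21 + 144)) + 20982)/4326 = (sqrt(0 + 165) + 20982)*(1/4326) = (sqrt(165) + 20982)*(1/4326) = (20982 + sqrt(165))*(1/4326) = 3497/721 + sqrt(165)/4326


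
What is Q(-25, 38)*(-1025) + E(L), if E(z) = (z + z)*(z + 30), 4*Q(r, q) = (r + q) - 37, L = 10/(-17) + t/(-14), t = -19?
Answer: 175520409/28322 ≈ 6197.3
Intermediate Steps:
L = 183/238 (L = 10/(-17) - 19/(-14) = 10*(-1/17) - 19*(-1/14) = -10/17 + 19/14 = 183/238 ≈ 0.76891)
Q(r, q) = -37/4 + q/4 + r/4 (Q(r, q) = ((r + q) - 37)/4 = ((q + r) - 37)/4 = (-37 + q + r)/4 = -37/4 + q/4 + r/4)
E(z) = 2*z*(30 + z) (E(z) = (2*z)*(30 + z) = 2*z*(30 + z))
Q(-25, 38)*(-1025) + E(L) = (-37/4 + (¼)*38 + (¼)*(-25))*(-1025) + 2*(183/238)*(30 + 183/238) = (-37/4 + 19/2 - 25/4)*(-1025) + 2*(183/238)*(7323/238) = -6*(-1025) + 1340109/28322 = 6150 + 1340109/28322 = 175520409/28322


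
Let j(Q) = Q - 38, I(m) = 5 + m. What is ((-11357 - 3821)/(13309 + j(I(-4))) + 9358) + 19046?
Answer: 188481355/6636 ≈ 28403.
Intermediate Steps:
j(Q) = -38 + Q
((-11357 - 3821)/(13309 + j(I(-4))) + 9358) + 19046 = ((-11357 - 3821)/(13309 + (-38 + (5 - 4))) + 9358) + 19046 = (-15178/(13309 + (-38 + 1)) + 9358) + 19046 = (-15178/(13309 - 37) + 9358) + 19046 = (-15178/13272 + 9358) + 19046 = (-15178*1/13272 + 9358) + 19046 = (-7589/6636 + 9358) + 19046 = 62092099/6636 + 19046 = 188481355/6636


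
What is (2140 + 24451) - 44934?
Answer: -18343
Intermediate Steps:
(2140 + 24451) - 44934 = 26591 - 44934 = -18343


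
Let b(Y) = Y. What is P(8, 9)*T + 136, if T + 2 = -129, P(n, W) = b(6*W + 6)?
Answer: -7724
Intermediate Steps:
P(n, W) = 6 + 6*W (P(n, W) = 6*W + 6 = 6 + 6*W)
T = -131 (T = -2 - 129 = -131)
P(8, 9)*T + 136 = (6 + 6*9)*(-131) + 136 = (6 + 54)*(-131) + 136 = 60*(-131) + 136 = -7860 + 136 = -7724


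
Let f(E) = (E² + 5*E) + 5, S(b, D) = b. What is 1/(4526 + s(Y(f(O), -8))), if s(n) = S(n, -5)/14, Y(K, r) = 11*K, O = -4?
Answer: 14/63375 ≈ 0.00022091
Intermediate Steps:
f(E) = 5 + E² + 5*E
s(n) = n/14
1/(4526 + s(Y(f(O), -8))) = 1/(4526 + (11*(5 + (-4)² + 5*(-4)))/14) = 1/(4526 + (11*(5 + 16 - 20))/14) = 1/(4526 + (11*1)/14) = 1/(4526 + (1/14)*11) = 1/(4526 + 11/14) = 1/(63375/14) = 14/63375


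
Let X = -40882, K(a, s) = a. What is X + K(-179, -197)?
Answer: -41061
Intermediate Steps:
X + K(-179, -197) = -40882 - 179 = -41061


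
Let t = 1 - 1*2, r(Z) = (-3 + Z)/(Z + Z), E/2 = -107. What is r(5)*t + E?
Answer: -1071/5 ≈ -214.20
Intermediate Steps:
E = -214 (E = 2*(-107) = -214)
r(Z) = (-3 + Z)/(2*Z) (r(Z) = (-3 + Z)/((2*Z)) = (-3 + Z)*(1/(2*Z)) = (-3 + Z)/(2*Z))
t = -1 (t = 1 - 2 = -1)
r(5)*t + E = ((½)*(-3 + 5)/5)*(-1) - 214 = ((½)*(⅕)*2)*(-1) - 214 = (⅕)*(-1) - 214 = -⅕ - 214 = -1071/5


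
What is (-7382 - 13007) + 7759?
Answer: -12630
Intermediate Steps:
(-7382 - 13007) + 7759 = -20389 + 7759 = -12630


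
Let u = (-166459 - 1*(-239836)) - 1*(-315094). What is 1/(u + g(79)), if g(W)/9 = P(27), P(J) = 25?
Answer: 1/388696 ≈ 2.5727e-6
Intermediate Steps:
g(W) = 225 (g(W) = 9*25 = 225)
u = 388471 (u = (-166459 + 239836) + 315094 = 73377 + 315094 = 388471)
1/(u + g(79)) = 1/(388471 + 225) = 1/388696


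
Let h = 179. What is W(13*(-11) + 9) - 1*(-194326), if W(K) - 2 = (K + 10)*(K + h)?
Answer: 188748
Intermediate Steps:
W(K) = 2 + (10 + K)*(179 + K) (W(K) = 2 + (K + 10)*(K + 179) = 2 + (10 + K)*(179 + K))
W(13*(-11) + 9) - 1*(-194326) = (1792 + (13*(-11) + 9)² + 189*(13*(-11) + 9)) - 1*(-194326) = (1792 + (-143 + 9)² + 189*(-143 + 9)) + 194326 = (1792 + (-134)² + 189*(-134)) + 194326 = (1792 + 17956 - 25326) + 194326 = -5578 + 194326 = 188748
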